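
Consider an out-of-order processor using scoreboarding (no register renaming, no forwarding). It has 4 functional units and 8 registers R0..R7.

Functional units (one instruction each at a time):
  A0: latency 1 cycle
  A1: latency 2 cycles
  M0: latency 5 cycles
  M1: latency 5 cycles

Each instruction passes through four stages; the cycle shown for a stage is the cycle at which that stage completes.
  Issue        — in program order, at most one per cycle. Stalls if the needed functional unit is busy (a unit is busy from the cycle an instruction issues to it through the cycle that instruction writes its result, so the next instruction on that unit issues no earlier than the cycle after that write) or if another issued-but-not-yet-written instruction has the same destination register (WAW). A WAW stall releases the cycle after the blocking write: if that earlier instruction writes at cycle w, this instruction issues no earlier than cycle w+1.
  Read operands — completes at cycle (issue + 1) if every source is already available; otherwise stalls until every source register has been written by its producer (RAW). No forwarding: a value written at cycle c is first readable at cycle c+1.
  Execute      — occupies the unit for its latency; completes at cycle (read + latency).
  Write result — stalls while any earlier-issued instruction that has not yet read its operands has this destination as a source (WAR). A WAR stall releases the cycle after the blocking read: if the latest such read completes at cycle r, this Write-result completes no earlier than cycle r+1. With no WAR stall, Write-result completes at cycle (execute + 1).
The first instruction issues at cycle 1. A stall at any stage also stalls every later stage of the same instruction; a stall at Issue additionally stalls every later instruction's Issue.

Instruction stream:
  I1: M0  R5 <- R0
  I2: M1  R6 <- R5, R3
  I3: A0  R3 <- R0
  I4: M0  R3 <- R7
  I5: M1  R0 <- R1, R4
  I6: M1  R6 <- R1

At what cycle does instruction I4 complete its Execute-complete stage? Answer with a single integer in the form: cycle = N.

  I1 | 1 | 2 | 7 | 8
  I2 | 2 | 9 | 14 | 15   RAW R5: wait I1 write@8
  I3 | 3 | 4 | 5 | 10   WAR R3: wait I2 read@9
  I4 | 11 | 12 | 17 | 18   WAW R3: wait I3 write@10
  I5 | 16 | 17 | 22 | 23   struct: M1 busy until I2 writes@15
  I6 | 24 | 25 | 30 | 31   struct: M1 busy until I5 writes@23

cycle = 17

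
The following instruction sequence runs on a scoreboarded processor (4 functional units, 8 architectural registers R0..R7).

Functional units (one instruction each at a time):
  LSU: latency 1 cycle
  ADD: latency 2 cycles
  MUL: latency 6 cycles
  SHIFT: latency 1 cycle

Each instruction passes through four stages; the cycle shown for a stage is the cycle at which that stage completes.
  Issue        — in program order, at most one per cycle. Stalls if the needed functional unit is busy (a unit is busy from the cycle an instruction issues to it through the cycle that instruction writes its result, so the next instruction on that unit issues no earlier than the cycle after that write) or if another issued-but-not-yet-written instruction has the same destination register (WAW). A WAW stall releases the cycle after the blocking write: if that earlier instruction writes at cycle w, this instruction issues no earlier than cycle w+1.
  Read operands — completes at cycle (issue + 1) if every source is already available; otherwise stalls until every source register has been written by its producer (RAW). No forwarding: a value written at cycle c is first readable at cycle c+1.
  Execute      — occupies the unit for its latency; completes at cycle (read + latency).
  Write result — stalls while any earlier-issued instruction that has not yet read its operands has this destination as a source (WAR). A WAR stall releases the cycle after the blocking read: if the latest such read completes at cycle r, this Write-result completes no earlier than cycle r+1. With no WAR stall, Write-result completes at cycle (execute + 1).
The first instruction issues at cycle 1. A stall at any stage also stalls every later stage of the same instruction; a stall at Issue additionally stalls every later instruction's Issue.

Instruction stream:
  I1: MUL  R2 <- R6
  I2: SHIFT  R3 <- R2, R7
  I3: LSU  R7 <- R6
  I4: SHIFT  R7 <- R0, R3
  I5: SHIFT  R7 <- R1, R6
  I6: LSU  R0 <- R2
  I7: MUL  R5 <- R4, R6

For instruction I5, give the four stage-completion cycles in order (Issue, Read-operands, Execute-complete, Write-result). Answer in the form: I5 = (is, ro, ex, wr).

c1: I1 dispatched to MUL
c2: I1 operands ready · I2 dispatched to SHIFT
c3: I3 dispatched to LSU
c4: I3 operands ready
c5: I3 complete
c8: I1 complete
c9: R2←I1
c10: I2 operands ready
c11: I2 complete · R7←I3
c12: R3←I2
c13: I4 dispatched to SHIFT
c14: I4 operands ready
c15: I4 complete
c16: R7←I4
c17: I5 dispatched to SHIFT
c18: I5 operands ready · I6 dispatched to LSU
c19: I5 complete · I6 operands ready · I7 dispatched to MUL
c20: R7←I5 · I6 complete · I7 operands ready
c21: R0←I6
c26: I7 complete
c27: R5←I7

I5 = (17, 18, 19, 20)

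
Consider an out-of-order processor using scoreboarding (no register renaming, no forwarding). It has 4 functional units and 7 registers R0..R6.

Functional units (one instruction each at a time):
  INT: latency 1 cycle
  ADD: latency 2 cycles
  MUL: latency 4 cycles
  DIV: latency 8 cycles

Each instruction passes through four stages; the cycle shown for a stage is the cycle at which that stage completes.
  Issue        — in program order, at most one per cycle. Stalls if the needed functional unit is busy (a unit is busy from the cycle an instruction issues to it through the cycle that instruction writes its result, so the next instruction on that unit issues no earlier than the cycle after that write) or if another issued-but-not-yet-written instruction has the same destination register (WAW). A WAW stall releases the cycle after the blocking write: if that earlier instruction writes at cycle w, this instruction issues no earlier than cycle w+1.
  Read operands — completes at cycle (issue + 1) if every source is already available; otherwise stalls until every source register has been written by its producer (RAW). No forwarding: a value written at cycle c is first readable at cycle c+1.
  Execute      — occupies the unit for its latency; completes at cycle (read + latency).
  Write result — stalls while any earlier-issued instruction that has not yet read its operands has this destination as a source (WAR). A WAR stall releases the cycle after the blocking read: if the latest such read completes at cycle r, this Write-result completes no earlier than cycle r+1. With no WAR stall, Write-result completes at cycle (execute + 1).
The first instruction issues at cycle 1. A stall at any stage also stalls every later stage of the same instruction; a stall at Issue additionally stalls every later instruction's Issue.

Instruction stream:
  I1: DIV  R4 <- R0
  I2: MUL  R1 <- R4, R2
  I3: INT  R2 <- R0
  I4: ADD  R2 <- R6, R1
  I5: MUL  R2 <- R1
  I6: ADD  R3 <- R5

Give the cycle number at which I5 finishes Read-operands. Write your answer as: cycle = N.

cycle = 23

1) issue 1, read 2, done 10, write 11
2) issue 2, read 12, done 16, write 17  <RAW R4: wait I1 write@11>
3) issue 3, read 4, done 5, write 13  <WAR R2: wait I2 read@12>
4) issue 14, read 18, done 20, write 21  <WAW R2: wait I3 write@13 / RAW R1: wait I2 write@17>
5) issue 22, read 23, done 27, write 28  <WAW R2: wait I4 write@21>
6) issue 23, read 24, done 26, write 27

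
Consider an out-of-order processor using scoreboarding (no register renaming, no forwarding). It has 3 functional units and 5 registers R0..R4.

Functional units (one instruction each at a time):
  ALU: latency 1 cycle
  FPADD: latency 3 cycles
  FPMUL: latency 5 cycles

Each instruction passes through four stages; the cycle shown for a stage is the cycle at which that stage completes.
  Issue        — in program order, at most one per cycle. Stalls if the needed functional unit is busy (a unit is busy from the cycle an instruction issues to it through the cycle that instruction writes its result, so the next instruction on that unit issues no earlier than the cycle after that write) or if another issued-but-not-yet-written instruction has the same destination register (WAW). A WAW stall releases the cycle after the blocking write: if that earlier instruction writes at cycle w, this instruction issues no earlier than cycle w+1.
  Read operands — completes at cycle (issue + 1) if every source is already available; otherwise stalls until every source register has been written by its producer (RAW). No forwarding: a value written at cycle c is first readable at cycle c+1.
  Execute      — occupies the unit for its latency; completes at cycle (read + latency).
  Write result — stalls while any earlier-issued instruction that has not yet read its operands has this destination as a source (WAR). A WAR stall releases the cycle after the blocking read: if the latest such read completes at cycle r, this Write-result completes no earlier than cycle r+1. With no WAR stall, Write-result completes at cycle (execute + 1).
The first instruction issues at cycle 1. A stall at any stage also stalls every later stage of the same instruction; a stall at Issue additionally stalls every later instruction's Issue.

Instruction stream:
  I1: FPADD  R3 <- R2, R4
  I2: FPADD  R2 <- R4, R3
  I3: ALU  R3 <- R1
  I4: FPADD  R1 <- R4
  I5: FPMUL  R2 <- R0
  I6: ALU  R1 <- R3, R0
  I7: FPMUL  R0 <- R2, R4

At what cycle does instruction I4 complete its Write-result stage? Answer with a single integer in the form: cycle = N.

cycle = 18

I1: IS=1 RO=2 EX=5 WR=6
I2: IS=7 RO=8 EX=11 WR=12  [struct: FPADD busy until I1 writes@6]
I3: IS=8 RO=9 EX=10 WR=11
I4: IS=13 RO=14 EX=17 WR=18  [struct: FPADD busy until I2 writes@12]
I5: IS=14 RO=15 EX=20 WR=21
I6: IS=19 RO=20 EX=21 WR=22  [WAW R1: wait I4 write@18]
I7: IS=22 RO=23 EX=28 WR=29  [struct: FPMUL busy until I5 writes@21]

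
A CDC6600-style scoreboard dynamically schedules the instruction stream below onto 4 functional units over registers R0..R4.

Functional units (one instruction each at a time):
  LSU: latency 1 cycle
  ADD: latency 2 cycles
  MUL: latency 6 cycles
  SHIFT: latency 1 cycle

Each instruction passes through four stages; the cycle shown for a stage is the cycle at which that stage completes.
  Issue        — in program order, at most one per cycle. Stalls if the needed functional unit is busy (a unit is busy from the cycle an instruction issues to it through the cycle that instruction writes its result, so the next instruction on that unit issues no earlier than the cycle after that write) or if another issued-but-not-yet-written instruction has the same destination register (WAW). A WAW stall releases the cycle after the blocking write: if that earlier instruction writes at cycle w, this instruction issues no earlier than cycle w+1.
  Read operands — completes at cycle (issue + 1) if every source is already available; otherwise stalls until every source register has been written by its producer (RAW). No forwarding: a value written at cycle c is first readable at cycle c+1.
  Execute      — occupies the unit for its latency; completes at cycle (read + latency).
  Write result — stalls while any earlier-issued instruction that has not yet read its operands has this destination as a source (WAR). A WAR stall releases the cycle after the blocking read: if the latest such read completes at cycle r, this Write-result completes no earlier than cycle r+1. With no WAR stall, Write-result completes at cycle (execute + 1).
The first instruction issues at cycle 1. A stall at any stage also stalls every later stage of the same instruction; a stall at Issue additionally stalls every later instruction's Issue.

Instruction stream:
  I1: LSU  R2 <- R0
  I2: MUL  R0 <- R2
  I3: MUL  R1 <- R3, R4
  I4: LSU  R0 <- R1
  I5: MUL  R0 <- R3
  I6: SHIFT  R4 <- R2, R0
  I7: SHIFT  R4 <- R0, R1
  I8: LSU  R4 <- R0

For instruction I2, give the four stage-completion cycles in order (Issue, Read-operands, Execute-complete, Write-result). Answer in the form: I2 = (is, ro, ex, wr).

I2 = (2, 5, 11, 12)

[1] I1→LSU
[2] I1 RO · I2→MUL
[3] I1 EX
[4] I1 WR R2
[5] I2 RO
[11] I2 EX
[12] I2 WR R0
[13] I3→MUL
[14] I3 RO · I4→LSU
[20] I3 EX
[21] I3 WR R1
[22] I4 RO
[23] I4 EX
[24] I4 WR R0
[25] I5→MUL
[26] I5 RO · I6→SHIFT
[32] I5 EX
[33] I5 WR R0
[34] I6 RO
[35] I6 EX
[36] I6 WR R4
[37] I7→SHIFT
[38] I7 RO
[39] I7 EX
[40] I7 WR R4
[41] I8→LSU
[42] I8 RO
[43] I8 EX
[44] I8 WR R4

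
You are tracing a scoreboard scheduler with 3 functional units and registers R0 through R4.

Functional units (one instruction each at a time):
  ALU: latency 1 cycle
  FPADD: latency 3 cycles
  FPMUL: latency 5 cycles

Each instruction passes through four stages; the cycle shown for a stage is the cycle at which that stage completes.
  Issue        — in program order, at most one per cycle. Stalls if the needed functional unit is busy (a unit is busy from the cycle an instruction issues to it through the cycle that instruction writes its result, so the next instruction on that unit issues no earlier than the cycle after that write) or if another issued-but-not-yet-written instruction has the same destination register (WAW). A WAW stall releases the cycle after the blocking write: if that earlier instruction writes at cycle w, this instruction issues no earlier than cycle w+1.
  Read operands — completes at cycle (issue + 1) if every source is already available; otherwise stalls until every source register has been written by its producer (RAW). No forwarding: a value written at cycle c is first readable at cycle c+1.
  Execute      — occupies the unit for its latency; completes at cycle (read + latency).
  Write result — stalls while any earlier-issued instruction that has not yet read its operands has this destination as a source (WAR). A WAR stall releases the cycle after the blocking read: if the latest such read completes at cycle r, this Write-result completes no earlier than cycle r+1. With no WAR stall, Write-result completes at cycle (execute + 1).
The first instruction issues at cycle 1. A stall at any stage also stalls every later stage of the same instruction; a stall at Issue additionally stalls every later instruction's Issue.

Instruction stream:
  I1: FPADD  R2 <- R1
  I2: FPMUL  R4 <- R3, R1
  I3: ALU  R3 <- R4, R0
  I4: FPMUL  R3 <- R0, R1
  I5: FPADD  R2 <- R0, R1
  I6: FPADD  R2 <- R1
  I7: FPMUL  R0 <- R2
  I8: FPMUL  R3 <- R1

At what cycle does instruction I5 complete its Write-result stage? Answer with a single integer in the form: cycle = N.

c1: I1 dispatched to FPADD
c2: I1 operands ready | I2 dispatched to FPMUL
c3: I2 operands ready | I3 dispatched to ALU
c5: I1 complete
c6: R2←I1
c8: I2 complete
c9: R4←I2
c10: I3 operands ready
c11: I3 complete
c12: R3←I3
c13: I4 dispatched to FPMUL
c14: I4 operands ready | I5 dispatched to FPADD
c15: I5 operands ready
c18: I5 complete
c19: I4 complete | R2←I5
c20: R3←I4 | I6 dispatched to FPADD
c21: I6 operands ready | I7 dispatched to FPMUL
c24: I6 complete
c25: R2←I6
c26: I7 operands ready
c31: I7 complete
c32: R0←I7
c33: I8 dispatched to FPMUL
c34: I8 operands ready
c39: I8 complete
c40: R3←I8

cycle = 19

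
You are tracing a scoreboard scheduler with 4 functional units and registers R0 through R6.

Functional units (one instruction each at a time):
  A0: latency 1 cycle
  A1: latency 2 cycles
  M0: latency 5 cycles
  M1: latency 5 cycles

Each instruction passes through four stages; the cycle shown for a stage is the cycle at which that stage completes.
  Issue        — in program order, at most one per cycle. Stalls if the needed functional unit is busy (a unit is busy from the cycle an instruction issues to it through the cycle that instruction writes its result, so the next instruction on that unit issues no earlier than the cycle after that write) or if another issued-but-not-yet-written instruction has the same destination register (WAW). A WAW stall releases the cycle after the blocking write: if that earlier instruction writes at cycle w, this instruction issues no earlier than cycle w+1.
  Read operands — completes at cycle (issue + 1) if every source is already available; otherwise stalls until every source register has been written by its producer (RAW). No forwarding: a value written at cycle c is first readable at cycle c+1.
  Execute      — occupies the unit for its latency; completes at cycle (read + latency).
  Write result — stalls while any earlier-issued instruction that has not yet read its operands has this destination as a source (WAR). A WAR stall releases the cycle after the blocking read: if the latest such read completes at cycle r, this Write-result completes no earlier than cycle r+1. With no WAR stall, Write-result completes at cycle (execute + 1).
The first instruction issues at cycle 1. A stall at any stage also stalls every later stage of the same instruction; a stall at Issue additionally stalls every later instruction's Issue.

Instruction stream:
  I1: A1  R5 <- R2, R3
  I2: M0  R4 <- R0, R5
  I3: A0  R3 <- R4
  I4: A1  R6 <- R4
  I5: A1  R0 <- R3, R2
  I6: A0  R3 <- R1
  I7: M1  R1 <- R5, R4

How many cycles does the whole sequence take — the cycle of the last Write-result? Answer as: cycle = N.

cycle = 26

1) issue 1, read 2, done 4, write 5
2) issue 2, read 6, done 11, write 12  <RAW R5: wait I1 write@5>
3) issue 3, read 13, done 14, write 15  <RAW R4: wait I2 write@12>
4) issue 6, read 13, done 15, write 16  <struct: A1 busy until I1 writes@5 / RAW R4: wait I2 write@12>
5) issue 17, read 18, done 20, write 21  <struct: A1 busy until I4 writes@16>
6) issue 18, read 19, done 20, write 21
7) issue 19, read 20, done 25, write 26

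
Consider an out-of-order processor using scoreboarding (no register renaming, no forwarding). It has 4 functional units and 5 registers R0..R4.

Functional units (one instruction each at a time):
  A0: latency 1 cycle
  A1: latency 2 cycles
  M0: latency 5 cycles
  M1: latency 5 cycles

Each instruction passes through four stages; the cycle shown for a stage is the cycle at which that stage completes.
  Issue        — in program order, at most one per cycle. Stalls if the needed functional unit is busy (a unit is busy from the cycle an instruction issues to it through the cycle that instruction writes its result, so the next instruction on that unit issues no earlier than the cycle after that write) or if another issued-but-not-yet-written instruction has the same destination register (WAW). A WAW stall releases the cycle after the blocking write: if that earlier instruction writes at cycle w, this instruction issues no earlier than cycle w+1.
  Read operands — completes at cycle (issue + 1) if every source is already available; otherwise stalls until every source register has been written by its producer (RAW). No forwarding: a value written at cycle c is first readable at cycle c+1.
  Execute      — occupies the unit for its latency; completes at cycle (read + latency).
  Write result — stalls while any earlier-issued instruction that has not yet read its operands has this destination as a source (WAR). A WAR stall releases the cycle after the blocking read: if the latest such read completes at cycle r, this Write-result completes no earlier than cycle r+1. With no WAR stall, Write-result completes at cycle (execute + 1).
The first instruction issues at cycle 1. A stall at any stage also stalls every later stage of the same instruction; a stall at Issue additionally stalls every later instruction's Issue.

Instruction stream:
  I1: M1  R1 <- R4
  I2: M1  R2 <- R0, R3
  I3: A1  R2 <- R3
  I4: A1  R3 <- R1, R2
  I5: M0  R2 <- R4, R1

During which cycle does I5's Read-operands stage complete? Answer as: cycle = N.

t=1  I1 dispatched to M1
t=2  I1 operands ready
t=7  I1 complete
t=8  R1←I1
t=9  I2 dispatched to M1
t=10  I2 operands ready
t=15  I2 complete
t=16  R2←I2
t=17  I3 dispatched to A1
t=18  I3 operands ready
t=20  I3 complete
t=21  R2←I3
t=22  I4 dispatched to A1
t=23  I4 operands ready, I5 dispatched to M0
t=24  I5 operands ready
t=25  I4 complete
t=26  R3←I4
t=29  I5 complete
t=30  R2←I5

cycle = 24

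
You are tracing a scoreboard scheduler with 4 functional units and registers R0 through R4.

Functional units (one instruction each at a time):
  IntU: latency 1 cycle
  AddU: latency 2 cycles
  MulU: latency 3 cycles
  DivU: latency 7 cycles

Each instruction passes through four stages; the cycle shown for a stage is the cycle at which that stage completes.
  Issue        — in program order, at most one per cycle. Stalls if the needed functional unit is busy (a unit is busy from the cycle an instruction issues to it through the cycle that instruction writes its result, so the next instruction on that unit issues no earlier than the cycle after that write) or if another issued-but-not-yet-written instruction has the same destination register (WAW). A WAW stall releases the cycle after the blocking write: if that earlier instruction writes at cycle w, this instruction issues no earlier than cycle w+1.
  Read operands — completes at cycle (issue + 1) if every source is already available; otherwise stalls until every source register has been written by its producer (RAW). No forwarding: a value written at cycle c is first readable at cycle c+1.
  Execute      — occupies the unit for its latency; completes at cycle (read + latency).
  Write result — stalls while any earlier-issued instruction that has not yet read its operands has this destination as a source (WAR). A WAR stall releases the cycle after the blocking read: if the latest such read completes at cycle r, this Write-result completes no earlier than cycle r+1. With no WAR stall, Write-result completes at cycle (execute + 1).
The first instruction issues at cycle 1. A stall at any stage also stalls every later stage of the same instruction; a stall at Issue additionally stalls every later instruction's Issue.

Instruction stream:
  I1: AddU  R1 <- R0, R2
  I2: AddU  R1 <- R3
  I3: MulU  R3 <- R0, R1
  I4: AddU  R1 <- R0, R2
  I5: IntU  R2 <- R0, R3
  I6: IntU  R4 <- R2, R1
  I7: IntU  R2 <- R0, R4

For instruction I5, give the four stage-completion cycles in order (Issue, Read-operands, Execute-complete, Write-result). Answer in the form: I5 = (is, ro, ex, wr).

I5 = (12, 16, 17, 18)

  I1 | 1 | 2 | 4 | 5
  I2 | 6 | 7 | 9 | 10   struct: AddU busy until I1 writes@5
  I3 | 7 | 11 | 14 | 15   RAW R1: wait I2 write@10
  I4 | 11 | 12 | 14 | 15   struct: AddU busy until I2 writes@10
  I5 | 12 | 16 | 17 | 18   RAW R3: wait I3 write@15
  I6 | 19 | 20 | 21 | 22   struct: IntU busy until I5 writes@18
  I7 | 23 | 24 | 25 | 26   struct: IntU busy until I6 writes@22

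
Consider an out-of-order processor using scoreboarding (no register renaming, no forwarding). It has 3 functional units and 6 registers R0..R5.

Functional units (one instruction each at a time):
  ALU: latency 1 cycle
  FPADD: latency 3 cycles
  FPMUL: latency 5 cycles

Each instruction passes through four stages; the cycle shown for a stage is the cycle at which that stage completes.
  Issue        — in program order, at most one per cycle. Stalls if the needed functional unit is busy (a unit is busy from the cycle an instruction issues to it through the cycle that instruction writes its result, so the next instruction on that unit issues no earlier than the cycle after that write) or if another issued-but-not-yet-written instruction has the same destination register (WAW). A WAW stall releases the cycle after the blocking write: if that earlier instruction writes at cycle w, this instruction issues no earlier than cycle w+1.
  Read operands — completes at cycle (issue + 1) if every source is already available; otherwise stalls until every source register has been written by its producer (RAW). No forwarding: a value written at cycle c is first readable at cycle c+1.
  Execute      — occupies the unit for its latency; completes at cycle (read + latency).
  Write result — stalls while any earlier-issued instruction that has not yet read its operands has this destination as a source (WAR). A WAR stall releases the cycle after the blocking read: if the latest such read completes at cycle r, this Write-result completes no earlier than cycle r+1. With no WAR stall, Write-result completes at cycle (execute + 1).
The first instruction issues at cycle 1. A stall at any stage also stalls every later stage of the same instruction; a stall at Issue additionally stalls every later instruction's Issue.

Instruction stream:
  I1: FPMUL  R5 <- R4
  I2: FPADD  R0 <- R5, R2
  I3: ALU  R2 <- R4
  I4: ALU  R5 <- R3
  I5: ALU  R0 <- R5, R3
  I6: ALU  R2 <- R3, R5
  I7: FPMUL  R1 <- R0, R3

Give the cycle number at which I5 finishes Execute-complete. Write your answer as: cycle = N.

cycle 1: issue I1 (FPMUL)
cycle 2: I1 read-ops, issue I2 (FPADD)
cycle 3: issue I3 (ALU)
cycle 4: I3 read-ops
cycle 5: I3 finished on ALU
cycle 7: I1 finished on FPMUL
cycle 8: I1→R5
cycle 9: I2 read-ops
cycle 10: I3→R2
cycle 11: issue I4 (ALU)
cycle 12: I2 finished on FPADD, I4 read-ops
cycle 13: I2→R0, I4 finished on ALU
cycle 14: I4→R5
cycle 15: issue I5 (ALU)
cycle 16: I5 read-ops
cycle 17: I5 finished on ALU
cycle 18: I5→R0
cycle 19: issue I6 (ALU)
cycle 20: I6 read-ops, issue I7 (FPMUL)
cycle 21: I6 finished on ALU, I7 read-ops
cycle 22: I6→R2
cycle 26: I7 finished on FPMUL
cycle 27: I7→R1

cycle = 17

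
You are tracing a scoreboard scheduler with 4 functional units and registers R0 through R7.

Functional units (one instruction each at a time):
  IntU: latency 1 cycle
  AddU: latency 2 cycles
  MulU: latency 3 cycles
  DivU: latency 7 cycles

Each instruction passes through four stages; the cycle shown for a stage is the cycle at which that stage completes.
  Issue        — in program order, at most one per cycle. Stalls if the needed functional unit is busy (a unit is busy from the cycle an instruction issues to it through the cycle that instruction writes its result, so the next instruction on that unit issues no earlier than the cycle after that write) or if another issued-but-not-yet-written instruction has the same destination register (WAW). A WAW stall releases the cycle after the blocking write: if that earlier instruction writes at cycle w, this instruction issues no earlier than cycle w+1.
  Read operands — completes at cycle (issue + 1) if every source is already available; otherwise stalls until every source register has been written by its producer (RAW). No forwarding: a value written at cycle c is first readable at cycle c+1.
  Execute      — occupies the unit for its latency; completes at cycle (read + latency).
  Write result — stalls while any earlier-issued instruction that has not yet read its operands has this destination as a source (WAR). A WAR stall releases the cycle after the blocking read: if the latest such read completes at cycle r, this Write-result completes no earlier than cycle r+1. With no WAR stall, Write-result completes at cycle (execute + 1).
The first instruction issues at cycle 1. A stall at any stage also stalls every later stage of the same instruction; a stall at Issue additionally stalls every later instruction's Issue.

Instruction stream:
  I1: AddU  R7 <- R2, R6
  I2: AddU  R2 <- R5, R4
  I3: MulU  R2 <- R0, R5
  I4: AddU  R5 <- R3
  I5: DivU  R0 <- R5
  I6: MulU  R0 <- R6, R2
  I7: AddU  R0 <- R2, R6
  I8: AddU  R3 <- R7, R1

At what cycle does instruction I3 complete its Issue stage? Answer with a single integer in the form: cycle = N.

cycle = 11

[1] I1→AddU
[2] I1 RO
[4] I1 EX
[5] I1 WR R7
[6] I2→AddU
[7] I2 RO
[9] I2 EX
[10] I2 WR R2
[11] I3→MulU
[12] I3 RO; I4→AddU
[13] I4 RO; I5→DivU
[15] I3 EX; I4 EX
[16] I3 WR R2; I4 WR R5
[17] I5 RO
[24] I5 EX
[25] I5 WR R0
[26] I6→MulU
[27] I6 RO
[30] I6 EX
[31] I6 WR R0
[32] I7→AddU
[33] I7 RO
[35] I7 EX
[36] I7 WR R0
[37] I8→AddU
[38] I8 RO
[40] I8 EX
[41] I8 WR R3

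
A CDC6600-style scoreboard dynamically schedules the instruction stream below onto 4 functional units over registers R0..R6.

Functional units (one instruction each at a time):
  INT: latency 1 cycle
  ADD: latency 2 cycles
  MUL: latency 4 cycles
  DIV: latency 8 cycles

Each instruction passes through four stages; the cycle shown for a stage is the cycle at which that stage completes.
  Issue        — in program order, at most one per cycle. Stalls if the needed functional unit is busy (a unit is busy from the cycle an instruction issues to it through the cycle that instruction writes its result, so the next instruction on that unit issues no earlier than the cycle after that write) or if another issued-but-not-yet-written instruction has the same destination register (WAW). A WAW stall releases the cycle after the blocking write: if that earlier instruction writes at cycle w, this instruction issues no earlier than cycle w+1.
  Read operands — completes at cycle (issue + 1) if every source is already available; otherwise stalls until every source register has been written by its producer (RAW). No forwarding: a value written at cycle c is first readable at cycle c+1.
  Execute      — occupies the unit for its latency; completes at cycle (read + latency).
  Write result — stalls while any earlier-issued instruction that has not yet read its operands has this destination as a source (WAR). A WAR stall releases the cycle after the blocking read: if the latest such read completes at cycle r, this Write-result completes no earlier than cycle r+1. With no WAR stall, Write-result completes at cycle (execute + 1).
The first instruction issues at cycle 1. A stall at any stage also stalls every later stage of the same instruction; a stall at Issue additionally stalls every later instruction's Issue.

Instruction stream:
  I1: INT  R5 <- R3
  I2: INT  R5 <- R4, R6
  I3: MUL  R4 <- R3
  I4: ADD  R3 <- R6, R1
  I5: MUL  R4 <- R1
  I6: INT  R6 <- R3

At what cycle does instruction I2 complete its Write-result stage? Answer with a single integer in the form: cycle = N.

I1  is:1  ro:2  ex:3  wr:4
I2  is:5  ro:6  ex:7  wr:8  — struct: INT busy until I1 writes@4
I3  is:6  ro:7  ex:11  wr:12
I4  is:7  ro:8  ex:10  wr:11
I5  is:13  ro:14  ex:18  wr:19  — struct: MUL busy until I3 writes@12
I6  is:14  ro:15  ex:16  wr:17

cycle = 8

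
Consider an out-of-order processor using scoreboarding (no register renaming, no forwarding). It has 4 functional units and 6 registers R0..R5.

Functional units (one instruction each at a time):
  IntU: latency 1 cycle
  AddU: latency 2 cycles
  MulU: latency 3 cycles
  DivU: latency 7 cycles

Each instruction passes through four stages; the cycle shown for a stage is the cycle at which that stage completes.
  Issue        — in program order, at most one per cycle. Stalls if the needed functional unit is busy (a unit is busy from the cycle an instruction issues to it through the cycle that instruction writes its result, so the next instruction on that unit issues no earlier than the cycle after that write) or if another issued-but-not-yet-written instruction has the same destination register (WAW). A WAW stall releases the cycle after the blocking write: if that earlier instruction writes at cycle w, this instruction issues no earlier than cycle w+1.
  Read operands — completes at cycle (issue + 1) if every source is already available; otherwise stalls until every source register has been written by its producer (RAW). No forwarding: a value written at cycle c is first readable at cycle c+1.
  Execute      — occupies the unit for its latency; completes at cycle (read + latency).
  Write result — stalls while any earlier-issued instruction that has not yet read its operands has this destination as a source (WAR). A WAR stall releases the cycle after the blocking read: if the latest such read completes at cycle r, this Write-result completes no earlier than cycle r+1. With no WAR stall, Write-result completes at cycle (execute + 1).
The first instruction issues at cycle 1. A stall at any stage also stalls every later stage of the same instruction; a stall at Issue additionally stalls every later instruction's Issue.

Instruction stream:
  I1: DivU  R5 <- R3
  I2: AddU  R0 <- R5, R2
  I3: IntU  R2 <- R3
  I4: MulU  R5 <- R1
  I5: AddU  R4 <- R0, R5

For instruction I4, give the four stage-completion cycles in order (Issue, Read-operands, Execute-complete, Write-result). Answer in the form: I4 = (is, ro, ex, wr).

t=1  I1→DivU
t=2  I1 RO | I2→AddU
t=3  I3→IntU
t=4  I3 RO
t=5  I3 EX
t=9  I1 EX
t=10  I1 WR R5
t=11  I2 RO | I4→MulU
t=12  I3 WR R2 | I4 RO
t=13  I2 EX
t=14  I2 WR R0
t=15  I4 EX | I5→AddU
t=16  I4 WR R5
t=17  I5 RO
t=19  I5 EX
t=20  I5 WR R4

I4 = (11, 12, 15, 16)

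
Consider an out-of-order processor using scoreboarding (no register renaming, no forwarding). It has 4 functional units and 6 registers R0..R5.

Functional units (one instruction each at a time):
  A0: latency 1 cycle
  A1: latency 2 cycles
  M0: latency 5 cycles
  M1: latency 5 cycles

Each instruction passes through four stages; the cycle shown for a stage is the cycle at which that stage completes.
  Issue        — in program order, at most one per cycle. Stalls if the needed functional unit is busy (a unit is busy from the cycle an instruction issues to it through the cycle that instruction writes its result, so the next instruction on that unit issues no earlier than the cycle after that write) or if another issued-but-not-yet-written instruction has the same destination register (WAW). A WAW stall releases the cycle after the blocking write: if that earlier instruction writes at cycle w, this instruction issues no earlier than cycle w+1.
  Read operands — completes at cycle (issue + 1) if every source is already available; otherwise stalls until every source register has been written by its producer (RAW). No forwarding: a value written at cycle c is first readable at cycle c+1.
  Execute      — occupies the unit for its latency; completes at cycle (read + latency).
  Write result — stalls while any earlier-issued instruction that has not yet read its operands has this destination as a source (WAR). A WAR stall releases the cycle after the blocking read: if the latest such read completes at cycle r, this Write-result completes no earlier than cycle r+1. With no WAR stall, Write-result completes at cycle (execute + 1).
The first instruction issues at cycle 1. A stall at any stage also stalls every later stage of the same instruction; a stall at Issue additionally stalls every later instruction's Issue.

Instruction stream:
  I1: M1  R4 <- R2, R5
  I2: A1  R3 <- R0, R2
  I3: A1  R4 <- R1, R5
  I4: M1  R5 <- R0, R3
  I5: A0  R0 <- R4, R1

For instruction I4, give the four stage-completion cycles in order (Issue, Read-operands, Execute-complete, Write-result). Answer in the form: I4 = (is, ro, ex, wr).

1) issue 1, read 2, done 7, write 8
2) issue 2, read 3, done 5, write 6
3) issue 9, read 10, done 12, write 13  <WAW R4: wait I1 write@8>
4) issue 10, read 11, done 16, write 17
5) issue 11, read 14, done 15, write 16  <RAW R4: wait I3 write@13>

I4 = (10, 11, 16, 17)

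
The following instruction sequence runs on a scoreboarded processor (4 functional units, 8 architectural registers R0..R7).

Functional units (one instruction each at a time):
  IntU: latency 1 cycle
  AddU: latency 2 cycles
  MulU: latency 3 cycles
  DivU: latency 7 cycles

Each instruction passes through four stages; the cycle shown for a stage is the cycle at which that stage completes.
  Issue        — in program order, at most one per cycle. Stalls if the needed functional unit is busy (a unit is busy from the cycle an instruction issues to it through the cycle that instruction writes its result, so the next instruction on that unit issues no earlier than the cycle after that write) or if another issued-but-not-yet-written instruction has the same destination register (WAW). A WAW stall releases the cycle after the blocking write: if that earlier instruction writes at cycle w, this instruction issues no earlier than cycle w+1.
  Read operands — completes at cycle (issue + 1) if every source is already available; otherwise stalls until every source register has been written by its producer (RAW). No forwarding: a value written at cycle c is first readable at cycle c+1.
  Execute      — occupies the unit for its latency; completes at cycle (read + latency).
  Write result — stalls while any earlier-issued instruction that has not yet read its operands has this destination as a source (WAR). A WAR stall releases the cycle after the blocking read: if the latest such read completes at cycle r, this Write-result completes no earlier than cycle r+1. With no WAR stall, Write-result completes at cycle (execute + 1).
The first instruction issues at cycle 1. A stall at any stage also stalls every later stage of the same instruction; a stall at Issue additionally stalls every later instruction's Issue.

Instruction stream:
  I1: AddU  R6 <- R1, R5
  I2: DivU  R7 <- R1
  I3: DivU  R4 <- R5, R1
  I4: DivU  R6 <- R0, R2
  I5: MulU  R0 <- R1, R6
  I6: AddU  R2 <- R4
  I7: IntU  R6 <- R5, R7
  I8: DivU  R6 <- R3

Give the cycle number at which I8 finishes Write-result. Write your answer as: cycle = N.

cycle = 45

cycle 1: issue I1 (AddU)
cycle 2: I1 read-ops, issue I2 (DivU)
cycle 3: I2 read-ops
cycle 4: I1 finished on AddU
cycle 5: I1→R6
cycle 10: I2 finished on DivU
cycle 11: I2→R7
cycle 12: issue I3 (DivU)
cycle 13: I3 read-ops
cycle 20: I3 finished on DivU
cycle 21: I3→R4
cycle 22: issue I4 (DivU)
cycle 23: I4 read-ops, issue I5 (MulU)
cycle 24: issue I6 (AddU)
cycle 25: I6 read-ops
cycle 27: I6 finished on AddU
cycle 28: I6→R2
cycle 30: I4 finished on DivU
cycle 31: I4→R6
cycle 32: I5 read-ops, issue I7 (IntU)
cycle 33: I7 read-ops
cycle 34: I7 finished on IntU
cycle 35: I5 finished on MulU, I7→R6
cycle 36: I5→R0, issue I8 (DivU)
cycle 37: I8 read-ops
cycle 44: I8 finished on DivU
cycle 45: I8→R6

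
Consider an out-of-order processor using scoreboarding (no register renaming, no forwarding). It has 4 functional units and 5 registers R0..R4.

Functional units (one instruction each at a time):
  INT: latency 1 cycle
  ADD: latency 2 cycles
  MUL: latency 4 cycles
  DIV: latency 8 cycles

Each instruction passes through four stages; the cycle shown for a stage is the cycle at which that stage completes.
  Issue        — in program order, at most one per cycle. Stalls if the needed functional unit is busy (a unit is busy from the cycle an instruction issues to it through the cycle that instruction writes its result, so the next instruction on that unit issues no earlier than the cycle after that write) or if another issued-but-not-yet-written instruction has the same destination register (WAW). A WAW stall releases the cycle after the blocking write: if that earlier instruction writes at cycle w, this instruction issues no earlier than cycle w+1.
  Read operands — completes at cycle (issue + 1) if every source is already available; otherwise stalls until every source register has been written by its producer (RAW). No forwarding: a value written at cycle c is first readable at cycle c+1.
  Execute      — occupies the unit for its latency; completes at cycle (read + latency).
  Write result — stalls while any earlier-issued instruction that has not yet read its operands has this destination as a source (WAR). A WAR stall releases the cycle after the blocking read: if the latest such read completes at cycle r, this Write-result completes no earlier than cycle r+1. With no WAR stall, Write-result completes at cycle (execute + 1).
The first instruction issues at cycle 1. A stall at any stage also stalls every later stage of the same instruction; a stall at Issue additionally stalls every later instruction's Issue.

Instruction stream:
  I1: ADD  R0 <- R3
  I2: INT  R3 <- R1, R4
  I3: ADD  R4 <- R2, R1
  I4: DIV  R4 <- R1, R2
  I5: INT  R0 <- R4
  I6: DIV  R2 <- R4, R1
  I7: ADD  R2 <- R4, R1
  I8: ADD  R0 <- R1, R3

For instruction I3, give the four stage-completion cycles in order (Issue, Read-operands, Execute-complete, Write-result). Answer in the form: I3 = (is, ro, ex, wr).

I3 = (6, 7, 9, 10)

t=1  I1 dispatched to ADD
t=2  I1 operands ready; I2 dispatched to INT
t=3  I2 operands ready
t=4  I1 complete; I2 complete
t=5  R0←I1; R3←I2
t=6  I3 dispatched to ADD
t=7  I3 operands ready
t=9  I3 complete
t=10  R4←I3
t=11  I4 dispatched to DIV
t=12  I4 operands ready; I5 dispatched to INT
t=20  I4 complete
t=21  R4←I4
t=22  I5 operands ready; I6 dispatched to DIV
t=23  I5 complete; I6 operands ready
t=24  R0←I5
t=31  I6 complete
t=32  R2←I6
t=33  I7 dispatched to ADD
t=34  I7 operands ready
t=36  I7 complete
t=37  R2←I7
t=38  I8 dispatched to ADD
t=39  I8 operands ready
t=41  I8 complete
t=42  R0←I8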